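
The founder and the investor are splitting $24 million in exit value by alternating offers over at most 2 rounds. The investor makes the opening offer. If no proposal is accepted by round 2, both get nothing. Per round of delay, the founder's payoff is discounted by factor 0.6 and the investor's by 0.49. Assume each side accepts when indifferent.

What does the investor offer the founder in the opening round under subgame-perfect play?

14.4

Solve by backward induction from round 2.
Round 2 (the founder proposes): rejection yields 0 for the investor; the founder offers 0 and keeps 24.
Round 1 (the investor proposes): the founder can get 24 next round, worth 0.6 × 24 = 14.4 now. The investor offers 14.4 and keeps 24 − 14.4 = 9.6.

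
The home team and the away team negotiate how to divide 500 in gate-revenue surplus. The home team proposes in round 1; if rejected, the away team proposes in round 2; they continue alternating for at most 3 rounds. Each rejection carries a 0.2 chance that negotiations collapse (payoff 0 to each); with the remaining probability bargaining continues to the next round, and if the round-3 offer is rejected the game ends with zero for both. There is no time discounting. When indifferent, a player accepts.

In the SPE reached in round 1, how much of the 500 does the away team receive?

By backward induction:
Round 3 (the home team proposes): rejection yields 0 for the away team; the home team offers 0 and keeps 500.
Round 2 (the away team proposes): rejecting gives the home team an expected 0.8 × 500 = 400; the away team offers that and keeps 100.
Round 1 (the home team proposes): rejecting gives the away team an expected 0.8 × 100 = 80. The home team offers 80 and keeps 500 − 80 = 420.

80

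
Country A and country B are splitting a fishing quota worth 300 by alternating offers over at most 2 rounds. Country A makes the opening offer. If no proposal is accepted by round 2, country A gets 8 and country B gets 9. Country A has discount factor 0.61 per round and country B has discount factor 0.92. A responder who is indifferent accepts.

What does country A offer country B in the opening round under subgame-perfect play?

Solve by backward induction from round 2.
Round 2 (country B proposes): country A gets 8 if talks fail, so country B offers 8 and keeps 292.
Round 1 (country A proposes): country B can get 292 next round, worth 0.92 × 292 = 268.64 now, so country A offers 268.64, keeping 31.36.

268.64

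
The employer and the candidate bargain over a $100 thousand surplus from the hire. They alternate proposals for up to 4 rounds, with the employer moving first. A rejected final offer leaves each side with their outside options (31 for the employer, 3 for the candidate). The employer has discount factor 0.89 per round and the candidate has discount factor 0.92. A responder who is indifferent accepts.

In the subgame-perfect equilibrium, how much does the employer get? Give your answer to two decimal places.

By backward induction:
Round 4 (the candidate proposes): the employer gets 31 if talks fail, so the candidate offers 31 and keeps 69.
Round 3 (the employer proposes): the candidate can get 69 next round, worth 0.92 × 69 = 63.48 now; the employer offers that and keeps 36.52.
Round 2 (the candidate proposes): the employer can get 36.52 next round, worth 0.89 × 36.52 = 32.5028 now, so the candidate offers 32.5028, keeping 67.4972.
Round 1 (the employer proposes): the candidate can get 67.4972 next round, worth 0.92 × 67.4972 = 62.097424 now. The employer offers 62.097424 and keeps 100 − 62.097424 = 37.902576.

37.90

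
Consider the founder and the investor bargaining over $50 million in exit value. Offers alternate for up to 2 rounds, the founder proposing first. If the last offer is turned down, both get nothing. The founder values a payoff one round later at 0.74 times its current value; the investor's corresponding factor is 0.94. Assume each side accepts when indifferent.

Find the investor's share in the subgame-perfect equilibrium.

Solve by backward induction from round 2.
Round 2 (the investor proposes): rejection yields 0 for the founder; the investor offers 0 and keeps 50.
Round 1 (the founder proposes): the investor can get 50 next round, worth 0.94 × 50 = 47 now, so the founder offers 47, keeping 3.

47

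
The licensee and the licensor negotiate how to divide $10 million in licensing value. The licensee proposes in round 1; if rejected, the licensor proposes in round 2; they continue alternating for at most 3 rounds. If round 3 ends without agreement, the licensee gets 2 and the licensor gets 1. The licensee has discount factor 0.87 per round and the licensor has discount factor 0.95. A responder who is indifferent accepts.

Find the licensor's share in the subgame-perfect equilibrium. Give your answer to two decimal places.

2.06

Round 3 (the licensee proposes): the licensor gets 1 if talks fail, so the licensee offers 1 and keeps 9.
Round 2 (the licensor proposes): the licensee can get 9 next round, worth 0.87 × 9 = 7.83 now. The licensor offers 7.83 and keeps 10 − 7.83 = 2.17.
Round 1 (the licensee proposes): the licensor can get 2.17 next round, worth 0.95 × 2.17 = 2.0615 now. The licensee offers 2.0615 and keeps 10 − 2.0615 = 7.9385.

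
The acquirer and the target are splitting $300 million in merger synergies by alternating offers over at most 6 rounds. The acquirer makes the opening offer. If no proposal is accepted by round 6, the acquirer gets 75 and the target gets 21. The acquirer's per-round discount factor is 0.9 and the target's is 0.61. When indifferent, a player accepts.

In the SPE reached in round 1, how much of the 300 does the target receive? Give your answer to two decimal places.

69.71

Round 6 (the target proposes): the acquirer gets 75 if talks fail, so the target offers 75 and keeps 225.
Round 5 (the acquirer proposes): the target can get 225 next round, worth 0.61 × 225 = 137.25 now, so the acquirer offers 137.25, keeping 162.75.
Round 4 (the target proposes): the acquirer can get 162.75 next round, worth 0.9 × 162.75 = 146.475 now. The target offers 146.475 and keeps 300 − 146.475 = 153.525.
Round 3 (the acquirer proposes): the target can get 153.525 next round, worth 0.61 × 153.525 = 93.65025 now; the acquirer offers that and keeps 206.34975.
Round 2 (the target proposes): the acquirer can get 206.34975 next round, worth 0.9 × 206.34975 = 185.714775 now; the target offers that and keeps 114.285225.
Round 1 (the acquirer proposes): the target can get 114.285225 next round, worth 0.61 × 114.285225 = 69.71398725 now. The acquirer offers 69.71398725 and keeps 300 − 69.71398725 = 230.28601275.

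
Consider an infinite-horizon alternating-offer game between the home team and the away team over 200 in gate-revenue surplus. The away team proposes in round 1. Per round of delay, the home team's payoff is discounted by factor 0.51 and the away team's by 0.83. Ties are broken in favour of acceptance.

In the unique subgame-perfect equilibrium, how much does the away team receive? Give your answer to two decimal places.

In a stationary SPE each proposer offers the other exactly their discounted continuation value.
If the away team keeps x when proposing and the home team keeps y when proposing, then x = 200 − 0.51y and y = 200 − 0.83x.
Solving: x = 200(1 − 0.51) / (1 − 0.83·0.51) = 98 / 0.5767 ≈ 169.9324.
The home team gets 200 − 169.9324 ≈ 30.0676.

169.93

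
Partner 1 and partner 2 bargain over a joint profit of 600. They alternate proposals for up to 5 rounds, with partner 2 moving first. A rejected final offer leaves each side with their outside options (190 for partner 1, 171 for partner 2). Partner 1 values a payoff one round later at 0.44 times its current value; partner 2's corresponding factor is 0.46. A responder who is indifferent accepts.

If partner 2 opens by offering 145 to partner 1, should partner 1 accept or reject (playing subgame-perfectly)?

Round 5 (partner 2 proposes): partner 1 gets 190 if talks fail, so partner 2 offers 190 and keeps 410.
Round 4 (partner 1 proposes): partner 2 can get 410 next round, worth 0.46 × 410 = 188.6 now; partner 1 offers that and keeps 411.4.
Round 3 (partner 2 proposes): partner 1 can get 411.4 next round, worth 0.44 × 411.4 = 181.016 now. Partner 2 offers 181.016 and keeps 600 − 181.016 = 418.984.
Round 2 (partner 1 proposes): partner 2 can get 418.984 next round, worth 0.46 × 418.984 = 192.73264 now. Partner 1 offers 192.73264 and keeps 600 − 192.73264 = 407.26736.
So by rejecting in round 1, partner 1 gets 407.26736 next round, worth 0.44 × 407.26736 = 179.1976384 now.
Offer 145 < 179.1976384, so partner 1 rejects.

Reject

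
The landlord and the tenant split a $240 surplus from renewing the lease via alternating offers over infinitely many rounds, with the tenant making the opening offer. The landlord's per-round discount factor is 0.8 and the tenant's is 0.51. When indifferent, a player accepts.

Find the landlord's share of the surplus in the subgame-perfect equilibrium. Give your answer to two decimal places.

When the tenant proposes, the landlord accepts any offer worth at least 0.8 times what the landlord would get by proposing next round; and vice versa.
This gives x = 240 − 0.8y and y = 240 − 0.51x, where x and y are each side's share when it proposes.
Hence (1 − 0.8·0.51)x = 240(1 − 0.8), i.e. 0.592·x = 48.
x ≈ 81.0811; the landlord's share is 240 − x ≈ 158.9189.

158.92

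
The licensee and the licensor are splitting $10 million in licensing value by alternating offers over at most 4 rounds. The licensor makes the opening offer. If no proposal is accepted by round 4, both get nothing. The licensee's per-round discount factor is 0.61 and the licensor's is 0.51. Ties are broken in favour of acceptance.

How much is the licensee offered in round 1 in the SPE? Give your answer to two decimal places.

4.89

Solve by backward induction from round 4.
Round 4 (the licensee proposes): the licensor will accept anything ≥ 0, so the licensee offers 0 and keeps 10.
Round 3 (the licensor proposes): the licensee can get 10 next round, worth 0.61 × 10 = 6.1 now; the licensor offers that and keeps 3.9.
Round 2 (the licensee proposes): the licensor can get 3.9 next round, worth 0.51 × 3.9 = 1.989 now. The licensee offers 1.989 and keeps 10 − 1.989 = 8.011.
Round 1 (the licensor proposes): the licensee can get 8.011 next round, worth 0.61 × 8.011 = 4.88671 now; the licensor offers that and keeps 5.11329.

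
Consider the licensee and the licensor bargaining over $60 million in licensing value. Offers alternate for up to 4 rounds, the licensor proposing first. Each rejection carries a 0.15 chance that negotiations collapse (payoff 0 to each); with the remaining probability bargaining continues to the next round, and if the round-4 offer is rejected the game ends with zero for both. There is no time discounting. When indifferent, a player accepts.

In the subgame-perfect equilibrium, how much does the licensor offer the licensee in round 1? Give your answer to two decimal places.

44.50

Round 4 (the licensee proposes): the licensor will accept anything ≥ 0, so the licensee offers 0 and keeps 60.
Round 3 (the licensor proposes): rejecting gives the licensee an expected 0.85 × 60 = 51, so the licensor offers 51, keeping 9.
Round 2 (the licensee proposes): rejecting gives the licensor an expected 0.85 × 9 = 7.65, so the licensee offers 7.65, keeping 52.35.
Round 1 (the licensor proposes): rejecting gives the licensee an expected 0.85 × 52.35 = 44.4975, so the licensor offers 44.4975, keeping 15.5025.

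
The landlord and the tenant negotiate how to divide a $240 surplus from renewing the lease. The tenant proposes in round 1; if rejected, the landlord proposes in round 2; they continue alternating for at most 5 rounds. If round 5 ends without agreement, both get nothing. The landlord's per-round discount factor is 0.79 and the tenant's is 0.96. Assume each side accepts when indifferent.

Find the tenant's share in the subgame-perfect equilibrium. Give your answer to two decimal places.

Round 5 (the tenant proposes): rejection yields 0 for the landlord; the tenant offers 0 and keeps 240.
Round 4 (the landlord proposes): the tenant can get 240 next round, worth 0.96 × 240 = 230.4 now; the landlord offers that and keeps 9.6.
Round 3 (the tenant proposes): the landlord can get 9.6 next round, worth 0.79 × 9.6 = 7.584 now; the tenant offers that and keeps 232.416.
Round 2 (the landlord proposes): the tenant can get 232.416 next round, worth 0.96 × 232.416 = 223.11936 now. The landlord offers 223.11936 and keeps 240 − 223.11936 = 16.88064.
Round 1 (the tenant proposes): the landlord can get 16.88064 next round, worth 0.79 × 16.88064 = 13.3357056 now. The tenant offers 13.3357056 and keeps 240 − 13.3357056 = 226.6642944.

226.66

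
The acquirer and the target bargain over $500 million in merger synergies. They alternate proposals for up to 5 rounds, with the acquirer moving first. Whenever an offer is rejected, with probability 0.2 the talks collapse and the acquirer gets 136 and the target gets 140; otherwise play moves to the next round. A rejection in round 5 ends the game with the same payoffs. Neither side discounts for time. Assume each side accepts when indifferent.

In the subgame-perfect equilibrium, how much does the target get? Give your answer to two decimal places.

By backward induction:
Round 5 (the acquirer proposes): the target gets 140 if talks fail, so the acquirer offers 140 and keeps 360.
Round 4 (the target proposes): rejecting gives the acquirer an expected 0.8 × 360 + 0.2 × 136 = 315.2; the target offers that and keeps 184.8.
Round 3 (the acquirer proposes): rejecting gives the target an expected 0.8 × 184.8 + 0.2 × 140 = 175.84, so the acquirer offers 175.84, keeping 324.16.
Round 2 (the target proposes): rejecting gives the acquirer an expected 0.8 × 324.16 + 0.2 × 136 = 286.528, so the target offers 286.528, keeping 213.472.
Round 1 (the acquirer proposes): rejecting gives the target an expected 0.8 × 213.472 + 0.2 × 140 = 198.7776, so the acquirer offers 198.7776, keeping 301.2224.

198.78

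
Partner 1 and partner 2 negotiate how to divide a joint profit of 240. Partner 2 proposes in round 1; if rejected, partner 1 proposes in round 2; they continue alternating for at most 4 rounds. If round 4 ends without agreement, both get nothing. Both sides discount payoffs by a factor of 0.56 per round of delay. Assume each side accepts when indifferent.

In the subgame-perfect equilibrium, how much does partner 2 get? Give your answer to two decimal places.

138.72

Round 4 (partner 1 proposes): partner 2 will accept anything ≥ 0, so partner 1 offers 0 and keeps 240.
Round 3 (partner 2 proposes): partner 1 can get 240 next round, worth 0.56 × 240 = 134.4 now, so partner 2 offers 134.4, keeping 105.6.
Round 2 (partner 1 proposes): partner 2 can get 105.6 next round, worth 0.56 × 105.6 = 59.136 now, so partner 1 offers 59.136, keeping 180.864.
Round 1 (partner 2 proposes): partner 1 can get 180.864 next round, worth 0.56 × 180.864 = 101.28384 now. Partner 2 offers 101.28384 and keeps 240 − 101.28384 = 138.71616.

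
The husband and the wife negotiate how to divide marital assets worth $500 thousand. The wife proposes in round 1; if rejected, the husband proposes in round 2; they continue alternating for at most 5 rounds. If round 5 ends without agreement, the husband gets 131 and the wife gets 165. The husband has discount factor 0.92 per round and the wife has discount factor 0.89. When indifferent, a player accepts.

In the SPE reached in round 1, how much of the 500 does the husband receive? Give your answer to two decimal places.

179.86

Round 5 (the wife proposes): the husband gets 131 if talks fail, so the wife offers 131 and keeps 369.
Round 4 (the husband proposes): the wife can get 369 next round, worth 0.89 × 369 = 328.41 now; the husband offers that and keeps 171.59.
Round 3 (the wife proposes): the husband can get 171.59 next round, worth 0.92 × 171.59 = 157.8628 now, so the wife offers 157.8628, keeping 342.1372.
Round 2 (the husband proposes): the wife can get 342.1372 next round, worth 0.89 × 342.1372 = 304.502108 now. The husband offers 304.502108 and keeps 500 − 304.502108 = 195.497892.
Round 1 (the wife proposes): the husband can get 195.497892 next round, worth 0.92 × 195.497892 = 179.85806064 now; the wife offers that and keeps 320.14193936.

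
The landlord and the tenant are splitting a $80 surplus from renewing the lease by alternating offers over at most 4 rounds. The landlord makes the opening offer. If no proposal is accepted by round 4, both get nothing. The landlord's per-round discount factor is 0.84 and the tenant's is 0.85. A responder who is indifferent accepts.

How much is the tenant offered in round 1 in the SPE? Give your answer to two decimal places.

By backward induction:
Round 4 (the tenant proposes): the landlord will accept anything ≥ 0, so the tenant offers 0 and keeps 80.
Round 3 (the landlord proposes): the tenant can get 80 next round, worth 0.85 × 80 = 68 now, so the landlord offers 68, keeping 12.
Round 2 (the tenant proposes): the landlord can get 12 next round, worth 0.84 × 12 = 10.08 now. The tenant offers 10.08 and keeps 80 − 10.08 = 69.92.
Round 1 (the landlord proposes): the tenant can get 69.92 next round, worth 0.85 × 69.92 = 59.432 now; the landlord offers that and keeps 20.568.

59.43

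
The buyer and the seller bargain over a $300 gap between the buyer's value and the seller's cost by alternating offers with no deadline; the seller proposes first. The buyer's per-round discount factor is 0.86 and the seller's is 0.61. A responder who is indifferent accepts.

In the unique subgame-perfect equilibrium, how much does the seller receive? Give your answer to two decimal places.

Let x be the seller's share when the seller proposes and y be the buyer's share when the buyer proposes.
The buyer accepts iff offered ≥ 0.86·y, so x = 300 − 0.86y. Symmetrically y = 300 − 0.61x.
Substituting: x = 300 − 0.86(300 − 0.61x), giving x(1 − 0.61·0.86) = 300(1 − 0.86).
So x = 300 × 0.14 / 0.4754 ≈ 88.3467, and the buyer receives 300 − x ≈ 211.6533.

88.35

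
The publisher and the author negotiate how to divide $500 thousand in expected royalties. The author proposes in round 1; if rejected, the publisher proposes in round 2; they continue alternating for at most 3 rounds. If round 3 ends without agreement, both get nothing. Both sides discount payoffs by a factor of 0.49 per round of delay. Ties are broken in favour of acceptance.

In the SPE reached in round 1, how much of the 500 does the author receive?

375.05

By backward induction:
Round 3 (the author proposes): rejection yields 0 for the publisher; the author offers 0 and keeps 500.
Round 2 (the publisher proposes): the author can get 500 next round, worth 0.49 × 500 = 245 now. The publisher offers 245 and keeps 500 − 245 = 255.
Round 1 (the author proposes): the publisher can get 255 next round, worth 0.49 × 255 = 124.95 now; the author offers that and keeps 375.05.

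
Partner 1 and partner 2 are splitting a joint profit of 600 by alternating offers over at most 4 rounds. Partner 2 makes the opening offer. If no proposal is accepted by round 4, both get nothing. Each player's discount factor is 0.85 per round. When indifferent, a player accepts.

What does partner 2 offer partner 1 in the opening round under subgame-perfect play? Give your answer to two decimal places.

444.98

Round 4 (partner 1 proposes): rejection yields 0 for partner 2; partner 1 offers 0 and keeps 600.
Round 3 (partner 2 proposes): partner 1 can get 600 next round, worth 0.85 × 600 = 510 now; partner 2 offers that and keeps 90.
Round 2 (partner 1 proposes): partner 2 can get 90 next round, worth 0.85 × 90 = 76.5 now; partner 1 offers that and keeps 523.5.
Round 1 (partner 2 proposes): partner 1 can get 523.5 next round, worth 0.85 × 523.5 = 444.975 now, so partner 2 offers 444.975, keeping 155.025.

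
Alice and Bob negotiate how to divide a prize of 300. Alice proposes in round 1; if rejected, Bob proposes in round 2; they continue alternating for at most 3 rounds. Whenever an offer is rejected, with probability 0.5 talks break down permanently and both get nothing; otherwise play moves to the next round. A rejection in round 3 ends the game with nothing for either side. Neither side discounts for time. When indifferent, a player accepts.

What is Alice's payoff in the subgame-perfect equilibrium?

225

Round 3 (Alice proposes): rejection yields 0 for Bob; Alice offers 0 and keeps 300.
Round 2 (Bob proposes): rejecting gives Alice an expected 0.5 × 300 = 150. Bob offers 150 and keeps 300 − 150 = 150.
Round 1 (Alice proposes): rejecting gives Bob an expected 0.5 × 150 = 75. Alice offers 75 and keeps 300 − 75 = 225.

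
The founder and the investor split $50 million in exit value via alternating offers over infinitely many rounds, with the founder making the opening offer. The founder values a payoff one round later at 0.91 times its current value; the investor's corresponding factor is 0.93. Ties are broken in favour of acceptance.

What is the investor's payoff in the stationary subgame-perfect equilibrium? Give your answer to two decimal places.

27.23

Let x be the founder's share when the founder proposes and y be the investor's share when the investor proposes.
The investor accepts iff offered ≥ 0.93·y, so x = 50 − 0.93y. Symmetrically y = 50 − 0.91x.
Substituting: x = 50 − 0.93(50 − 0.91x), giving x(1 − 0.91·0.93) = 50(1 − 0.93).
So x = 50 × 0.07 / 0.1537 ≈ 22.7716, and the investor receives 50 − x ≈ 27.2284.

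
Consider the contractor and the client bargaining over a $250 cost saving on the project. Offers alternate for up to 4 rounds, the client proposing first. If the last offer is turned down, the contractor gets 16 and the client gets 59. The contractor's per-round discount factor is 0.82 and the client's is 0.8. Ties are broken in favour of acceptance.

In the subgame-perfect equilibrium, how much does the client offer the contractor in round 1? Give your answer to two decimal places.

Solve by backward induction from round 4.
Round 4 (the contractor proposes): the client gets 59 if talks fail, so the contractor offers 59 and keeps 191.
Round 3 (the client proposes): the contractor can get 191 next round, worth 0.82 × 191 = 156.62 now, so the client offers 156.62, keeping 93.38.
Round 2 (the contractor proposes): the client can get 93.38 next round, worth 0.8 × 93.38 = 74.704 now, so the contractor offers 74.704, keeping 175.296.
Round 1 (the client proposes): the contractor can get 175.296 next round, worth 0.82 × 175.296 = 143.74272 now, so the client offers 143.74272, keeping 106.25728.

143.74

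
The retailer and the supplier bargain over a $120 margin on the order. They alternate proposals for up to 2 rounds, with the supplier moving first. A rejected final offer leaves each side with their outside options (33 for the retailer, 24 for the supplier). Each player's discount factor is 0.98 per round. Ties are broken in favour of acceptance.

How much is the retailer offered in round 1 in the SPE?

Solve by backward induction from round 2.
Round 2 (the retailer proposes): the supplier gets 24 if talks fail, so the retailer offers 24 and keeps 96.
Round 1 (the supplier proposes): the retailer can get 96 next round, worth 0.98 × 96 = 94.08 now, so the supplier offers 94.08, keeping 25.92.

94.08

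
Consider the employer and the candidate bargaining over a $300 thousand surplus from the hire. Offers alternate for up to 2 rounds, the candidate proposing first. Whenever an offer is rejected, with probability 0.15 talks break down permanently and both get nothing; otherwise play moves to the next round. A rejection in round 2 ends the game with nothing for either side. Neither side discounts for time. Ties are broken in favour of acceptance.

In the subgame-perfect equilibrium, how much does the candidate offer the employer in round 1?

255

Round 2 (the employer proposes): the candidate will accept anything ≥ 0, so the employer offers 0 and keeps 300.
Round 1 (the candidate proposes): rejecting gives the employer an expected 0.85 × 300 = 255, so the candidate offers 255, keeping 45.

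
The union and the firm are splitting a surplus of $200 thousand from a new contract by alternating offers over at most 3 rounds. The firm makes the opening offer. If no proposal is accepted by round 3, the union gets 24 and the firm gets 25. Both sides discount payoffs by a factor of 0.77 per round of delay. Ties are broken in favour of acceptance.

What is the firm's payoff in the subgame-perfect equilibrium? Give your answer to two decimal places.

Solve by backward induction from round 3.
Round 3 (the firm proposes): the union gets 24 if talks fail, so the firm offers 24 and keeps 176.
Round 2 (the union proposes): the firm can get 176 next round, worth 0.77 × 176 = 135.52 now. The union offers 135.52 and keeps 200 − 135.52 = 64.48.
Round 1 (the firm proposes): the union can get 64.48 next round, worth 0.77 × 64.48 = 49.6496 now. The firm offers 49.6496 and keeps 200 − 49.6496 = 150.3504.

150.35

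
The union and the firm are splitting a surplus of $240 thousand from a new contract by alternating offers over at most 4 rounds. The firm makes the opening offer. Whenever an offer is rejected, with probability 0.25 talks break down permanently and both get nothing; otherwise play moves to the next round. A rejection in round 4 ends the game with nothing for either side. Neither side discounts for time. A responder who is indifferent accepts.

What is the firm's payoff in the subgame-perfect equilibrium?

By backward induction:
Round 4 (the union proposes): the firm will accept anything ≥ 0, so the union offers 0 and keeps 240.
Round 3 (the firm proposes): rejecting gives the union an expected 0.75 × 240 = 180; the firm offers that and keeps 60.
Round 2 (the union proposes): rejecting gives the firm an expected 0.75 × 60 = 45. The union offers 45 and keeps 240 − 45 = 195.
Round 1 (the firm proposes): rejecting gives the union an expected 0.75 × 195 = 146.25; the firm offers that and keeps 93.75.

93.75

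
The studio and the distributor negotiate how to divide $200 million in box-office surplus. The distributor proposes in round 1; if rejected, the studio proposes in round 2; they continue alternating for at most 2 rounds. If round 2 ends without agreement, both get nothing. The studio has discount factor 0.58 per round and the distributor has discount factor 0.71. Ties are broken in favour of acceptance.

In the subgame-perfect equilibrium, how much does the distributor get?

By backward induction:
Round 2 (the studio proposes): rejection yields 0 for the distributor; the studio offers 0 and keeps 200.
Round 1 (the distributor proposes): the studio can get 200 next round, worth 0.58 × 200 = 116 now; the distributor offers that and keeps 84.

84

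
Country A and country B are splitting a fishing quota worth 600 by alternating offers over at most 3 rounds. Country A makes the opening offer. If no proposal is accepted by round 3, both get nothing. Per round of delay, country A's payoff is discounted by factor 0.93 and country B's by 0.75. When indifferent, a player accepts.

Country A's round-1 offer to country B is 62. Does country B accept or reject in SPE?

Accept

Work out country B's continuation value if the offer is rejected.
Round 3 (country A proposes): rejection yields 0 for country B; country A offers 0 and keeps 600.
Round 2 (country B proposes): country A can get 600 next round, worth 0.93 × 600 = 558 now; country B offers that and keeps 42.
So by rejecting in round 1, country B gets 42 next round, worth 0.75 × 42 = 31.5 now.
Offer 62 ≥ 31.5, so country B accepts.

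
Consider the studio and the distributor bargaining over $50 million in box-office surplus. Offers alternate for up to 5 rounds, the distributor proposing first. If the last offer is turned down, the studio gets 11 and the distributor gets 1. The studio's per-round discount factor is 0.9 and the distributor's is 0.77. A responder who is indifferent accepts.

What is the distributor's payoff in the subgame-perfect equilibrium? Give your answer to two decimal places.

Round 5 (the distributor proposes): the studio gets 11 if talks fail, so the distributor offers 11 and keeps 39.
Round 4 (the studio proposes): the distributor can get 39 next round, worth 0.77 × 39 = 30.03 now; the studio offers that and keeps 19.97.
Round 3 (the distributor proposes): the studio can get 19.97 next round, worth 0.9 × 19.97 = 17.973 now. The distributor offers 17.973 and keeps 50 − 17.973 = 32.027.
Round 2 (the studio proposes): the distributor can get 32.027 next round, worth 0.77 × 32.027 = 24.66079 now; the studio offers that and keeps 25.33921.
Round 1 (the distributor proposes): the studio can get 25.33921 next round, worth 0.9 × 25.33921 = 22.805289 now. The distributor offers 22.805289 and keeps 50 − 22.805289 = 27.194711.

27.19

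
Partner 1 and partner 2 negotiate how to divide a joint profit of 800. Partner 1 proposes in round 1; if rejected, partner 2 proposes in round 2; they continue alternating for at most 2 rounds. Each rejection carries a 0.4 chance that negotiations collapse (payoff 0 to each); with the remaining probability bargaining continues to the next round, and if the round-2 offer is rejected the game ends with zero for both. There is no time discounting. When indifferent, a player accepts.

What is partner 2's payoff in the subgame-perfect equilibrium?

480

Round 2 (partner 2 proposes): rejection yields 0 for partner 1; partner 2 offers 0 and keeps 800.
Round 1 (partner 1 proposes): rejecting gives partner 2 an expected 0.6 × 800 = 480, so partner 1 offers 480, keeping 320.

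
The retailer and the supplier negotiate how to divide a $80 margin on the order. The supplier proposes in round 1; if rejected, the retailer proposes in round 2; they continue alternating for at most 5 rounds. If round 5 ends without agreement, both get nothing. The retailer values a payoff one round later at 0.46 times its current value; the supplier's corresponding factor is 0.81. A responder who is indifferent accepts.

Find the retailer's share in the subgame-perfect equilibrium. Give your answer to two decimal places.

9.60

Round 5 (the supplier proposes): the retailer will accept anything ≥ 0, so the supplier offers 0 and keeps 80.
Round 4 (the retailer proposes): the supplier can get 80 next round, worth 0.81 × 80 = 64.8 now; the retailer offers that and keeps 15.2.
Round 3 (the supplier proposes): the retailer can get 15.2 next round, worth 0.46 × 15.2 = 6.992 now, so the supplier offers 6.992, keeping 73.008.
Round 2 (the retailer proposes): the supplier can get 73.008 next round, worth 0.81 × 73.008 = 59.13648 now; the retailer offers that and keeps 20.86352.
Round 1 (the supplier proposes): the retailer can get 20.86352 next round, worth 0.46 × 20.86352 = 9.5972192 now; the supplier offers that and keeps 70.4027808.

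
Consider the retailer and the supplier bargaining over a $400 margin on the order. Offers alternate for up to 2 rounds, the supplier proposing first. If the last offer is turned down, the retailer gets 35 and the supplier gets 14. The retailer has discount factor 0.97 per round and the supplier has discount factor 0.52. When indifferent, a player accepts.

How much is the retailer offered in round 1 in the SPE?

Solve by backward induction from round 2.
Round 2 (the retailer proposes): the supplier gets 14 if talks fail, so the retailer offers 14 and keeps 386.
Round 1 (the supplier proposes): the retailer can get 386 next round, worth 0.97 × 386 = 374.42 now. The supplier offers 374.42 and keeps 400 − 374.42 = 25.58.

374.42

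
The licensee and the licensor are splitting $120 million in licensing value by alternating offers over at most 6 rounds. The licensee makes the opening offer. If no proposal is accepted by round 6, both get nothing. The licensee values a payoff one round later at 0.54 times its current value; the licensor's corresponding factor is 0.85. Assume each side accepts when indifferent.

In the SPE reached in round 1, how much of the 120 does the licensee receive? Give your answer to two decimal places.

Round 6 (the licensor proposes): rejection yields 0 for the licensee; the licensor offers 0 and keeps 120.
Round 5 (the licensee proposes): the licensor can get 120 next round, worth 0.85 × 120 = 102 now. The licensee offers 102 and keeps 120 − 102 = 18.
Round 4 (the licensor proposes): the licensee can get 18 next round, worth 0.54 × 18 = 9.72 now, so the licensor offers 9.72, keeping 110.28.
Round 3 (the licensee proposes): the licensor can get 110.28 next round, worth 0.85 × 110.28 = 93.738 now; the licensee offers that and keeps 26.262.
Round 2 (the licensor proposes): the licensee can get 26.262 next round, worth 0.54 × 26.262 = 14.18148 now. The licensor offers 14.18148 and keeps 120 − 14.18148 = 105.81852.
Round 1 (the licensee proposes): the licensor can get 105.81852 next round, worth 0.85 × 105.81852 = 89.945742 now, so the licensee offers 89.945742, keeping 30.054258.

30.05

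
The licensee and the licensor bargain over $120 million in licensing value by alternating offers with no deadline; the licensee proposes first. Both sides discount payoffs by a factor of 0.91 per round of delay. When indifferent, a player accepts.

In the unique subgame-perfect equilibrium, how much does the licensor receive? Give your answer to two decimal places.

Let x be the licensee's share when the licensee proposes and y be the licensor's share when the licensor proposes.
The licensor accepts iff offered ≥ 0.91·y, so x = 120 − 0.91y. Symmetrically y = 120 − 0.91x.
Substituting: x = 120 − 0.91(120 − 0.91x), giving x(1 − 0.91·0.91) = 120(1 − 0.91).
So x = 120 × 0.09 / 0.1719 ≈ 62.8272, and the licensor receives 120 − x ≈ 57.1728.

57.17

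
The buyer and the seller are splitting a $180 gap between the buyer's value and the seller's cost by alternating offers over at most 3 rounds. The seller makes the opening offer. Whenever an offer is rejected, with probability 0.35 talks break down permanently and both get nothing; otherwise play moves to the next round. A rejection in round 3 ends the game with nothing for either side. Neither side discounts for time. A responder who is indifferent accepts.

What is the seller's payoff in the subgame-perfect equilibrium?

Round 3 (the seller proposes): rejection yields 0 for the buyer; the seller offers 0 and keeps 180.
Round 2 (the buyer proposes): rejecting gives the seller an expected 0.65 × 180 = 117. The buyer offers 117 and keeps 180 − 117 = 63.
Round 1 (the seller proposes): rejecting gives the buyer an expected 0.65 × 63 = 40.95; the seller offers that and keeps 139.05.

139.05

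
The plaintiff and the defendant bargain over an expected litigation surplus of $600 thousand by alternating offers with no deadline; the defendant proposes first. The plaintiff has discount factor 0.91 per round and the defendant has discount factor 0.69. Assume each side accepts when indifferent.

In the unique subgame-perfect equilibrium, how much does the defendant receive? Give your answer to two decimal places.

When the defendant proposes, the plaintiff accepts any offer worth at least 0.91 times what the plaintiff would get by proposing next round; and vice versa.
This gives x = 600 − 0.91y and y = 600 − 0.69x, where x and y are each side's share when it proposes.
Hence (1 − 0.91·0.69)x = 600(1 − 0.91), i.e. 0.3721·x = 54.
x ≈ 145.1223; the plaintiff's share is 600 − x ≈ 454.8777.

145.12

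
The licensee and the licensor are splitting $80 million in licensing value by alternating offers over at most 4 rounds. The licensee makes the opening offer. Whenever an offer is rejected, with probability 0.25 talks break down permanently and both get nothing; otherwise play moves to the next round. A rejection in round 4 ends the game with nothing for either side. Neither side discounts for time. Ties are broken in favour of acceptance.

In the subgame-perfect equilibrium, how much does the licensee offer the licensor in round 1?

48.75

By backward induction:
Round 4 (the licensor proposes): rejection yields 0 for the licensee; the licensor offers 0 and keeps 80.
Round 3 (the licensee proposes): rejecting gives the licensor an expected 0.75 × 80 = 60, so the licensee offers 60, keeping 20.
Round 2 (the licensor proposes): rejecting gives the licensee an expected 0.75 × 20 = 15. The licensor offers 15 and keeps 80 − 15 = 65.
Round 1 (the licensee proposes): rejecting gives the licensor an expected 0.75 × 65 = 48.75, so the licensee offers 48.75, keeping 31.25.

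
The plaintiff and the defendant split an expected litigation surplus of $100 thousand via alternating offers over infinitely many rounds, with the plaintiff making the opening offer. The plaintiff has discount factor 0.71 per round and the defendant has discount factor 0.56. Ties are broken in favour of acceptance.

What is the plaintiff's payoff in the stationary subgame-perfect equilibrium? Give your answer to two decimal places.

In a stationary SPE each proposer offers the other exactly their discounted continuation value.
If the plaintiff keeps x when proposing and the defendant keeps y when proposing, then x = 100 − 0.56y and y = 100 − 0.71x.
Solving: x = 100(1 − 0.56) / (1 − 0.71·0.56) = 44 / 0.6024 ≈ 73.0412.
The defendant gets 100 − 73.0412 ≈ 26.9588.

73.04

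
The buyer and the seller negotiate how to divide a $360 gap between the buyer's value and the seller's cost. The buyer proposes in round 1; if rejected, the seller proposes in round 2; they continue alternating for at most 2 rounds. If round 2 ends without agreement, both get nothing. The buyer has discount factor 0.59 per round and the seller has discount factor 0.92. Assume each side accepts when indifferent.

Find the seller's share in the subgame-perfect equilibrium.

331.2

Round 2 (the seller proposes): the buyer will accept anything ≥ 0, so the seller offers 0 and keeps 360.
Round 1 (the buyer proposes): the seller can get 360 next round, worth 0.92 × 360 = 331.2 now; the buyer offers that and keeps 28.8.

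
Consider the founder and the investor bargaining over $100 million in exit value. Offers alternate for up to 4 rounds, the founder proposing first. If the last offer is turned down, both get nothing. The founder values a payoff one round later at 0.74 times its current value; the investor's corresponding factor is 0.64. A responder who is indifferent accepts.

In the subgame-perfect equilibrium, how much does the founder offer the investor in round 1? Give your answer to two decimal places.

Round 4 (the investor proposes): rejection yields 0 for the founder; the investor offers 0 and keeps 100.
Round 3 (the founder proposes): the investor can get 100 next round, worth 0.64 × 100 = 64 now, so the founder offers 64, keeping 36.
Round 2 (the investor proposes): the founder can get 36 next round, worth 0.74 × 36 = 26.64 now, so the investor offers 26.64, keeping 73.36.
Round 1 (the founder proposes): the investor can get 73.36 next round, worth 0.64 × 73.36 = 46.9504 now; the founder offers that and keeps 53.0496.

46.95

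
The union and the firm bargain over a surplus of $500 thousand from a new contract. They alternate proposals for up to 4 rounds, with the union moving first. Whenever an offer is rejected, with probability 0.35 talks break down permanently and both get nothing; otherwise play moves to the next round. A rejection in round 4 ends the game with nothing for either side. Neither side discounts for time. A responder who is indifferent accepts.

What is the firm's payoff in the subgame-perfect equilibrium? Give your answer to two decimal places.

By backward induction:
Round 4 (the firm proposes): rejection yields 0 for the union; the firm offers 0 and keeps 500.
Round 3 (the union proposes): rejecting gives the firm an expected 0.65 × 500 = 325. The union offers 325 and keeps 500 − 325 = 175.
Round 2 (the firm proposes): rejecting gives the union an expected 0.65 × 175 = 113.75. The firm offers 113.75 and keeps 500 − 113.75 = 386.25.
Round 1 (the union proposes): rejecting gives the firm an expected 0.65 × 386.25 = 251.0625. The union offers 251.0625 and keeps 500 − 251.0625 = 248.9375.

251.06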